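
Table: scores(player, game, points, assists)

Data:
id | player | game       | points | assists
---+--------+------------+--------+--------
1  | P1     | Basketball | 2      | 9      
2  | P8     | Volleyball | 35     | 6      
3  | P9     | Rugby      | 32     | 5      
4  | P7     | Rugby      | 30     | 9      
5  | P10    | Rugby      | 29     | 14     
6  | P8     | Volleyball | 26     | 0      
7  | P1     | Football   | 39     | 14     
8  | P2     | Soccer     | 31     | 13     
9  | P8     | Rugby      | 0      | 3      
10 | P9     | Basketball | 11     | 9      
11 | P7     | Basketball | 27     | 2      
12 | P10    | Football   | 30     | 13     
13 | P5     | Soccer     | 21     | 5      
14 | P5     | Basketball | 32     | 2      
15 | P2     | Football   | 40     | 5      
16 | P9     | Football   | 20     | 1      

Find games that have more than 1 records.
SELECT game, COUNT(*) as cnt
FROM scores
GROUP BY game
HAVING COUNT(*) > 1

Result:
  Basketball: 4
  Football: 4
  Rugby: 4
  Soccer: 2
  Volleyball: 2

Note: HAVING filters groups after aggregation, WHERE filters rows before.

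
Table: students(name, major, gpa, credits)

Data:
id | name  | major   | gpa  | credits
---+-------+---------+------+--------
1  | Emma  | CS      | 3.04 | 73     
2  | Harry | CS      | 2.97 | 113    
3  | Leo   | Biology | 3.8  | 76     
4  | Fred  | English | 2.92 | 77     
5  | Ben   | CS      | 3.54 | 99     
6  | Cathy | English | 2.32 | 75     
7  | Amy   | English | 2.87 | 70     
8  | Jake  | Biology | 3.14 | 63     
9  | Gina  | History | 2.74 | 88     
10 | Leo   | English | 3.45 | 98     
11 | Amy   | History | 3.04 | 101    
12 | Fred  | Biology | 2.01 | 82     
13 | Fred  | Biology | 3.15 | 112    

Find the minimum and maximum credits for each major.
SELECT major, MIN(credits), MAX(credits)
FROM students
GROUP BY major

Result:
  Biology: min=63, max=112
  CS: min=73, max=113
  English: min=70, max=98
  History: min=88, max=101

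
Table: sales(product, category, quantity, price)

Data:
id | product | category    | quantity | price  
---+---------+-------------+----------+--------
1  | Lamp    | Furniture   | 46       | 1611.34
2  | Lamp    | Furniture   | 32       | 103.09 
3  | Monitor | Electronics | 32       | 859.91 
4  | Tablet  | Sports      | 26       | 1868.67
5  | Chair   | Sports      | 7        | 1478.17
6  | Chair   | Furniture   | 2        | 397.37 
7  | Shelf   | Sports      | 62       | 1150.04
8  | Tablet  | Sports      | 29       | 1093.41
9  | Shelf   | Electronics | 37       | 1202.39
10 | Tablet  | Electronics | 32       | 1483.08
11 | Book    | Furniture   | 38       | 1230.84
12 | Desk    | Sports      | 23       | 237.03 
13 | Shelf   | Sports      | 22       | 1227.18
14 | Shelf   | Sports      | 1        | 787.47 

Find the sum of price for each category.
SELECT category, SUM(price) as result
FROM sales
GROUP BY category

Result:
  Electronics: 3545.38
  Furniture: 3342.64
  Sports: 7841.97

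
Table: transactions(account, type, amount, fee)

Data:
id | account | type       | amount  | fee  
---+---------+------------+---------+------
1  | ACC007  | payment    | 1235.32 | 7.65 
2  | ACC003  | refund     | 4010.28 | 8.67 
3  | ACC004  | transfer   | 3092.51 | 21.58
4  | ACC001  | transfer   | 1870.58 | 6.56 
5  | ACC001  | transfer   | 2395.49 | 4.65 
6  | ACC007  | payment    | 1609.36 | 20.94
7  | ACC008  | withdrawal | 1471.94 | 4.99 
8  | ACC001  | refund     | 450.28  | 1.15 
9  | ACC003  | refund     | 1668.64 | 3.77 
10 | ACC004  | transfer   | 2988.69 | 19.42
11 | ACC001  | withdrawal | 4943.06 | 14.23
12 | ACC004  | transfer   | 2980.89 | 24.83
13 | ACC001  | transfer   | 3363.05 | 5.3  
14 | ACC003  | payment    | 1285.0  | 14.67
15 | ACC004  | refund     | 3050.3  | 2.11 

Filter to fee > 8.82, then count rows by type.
SELECT type, COUNT(*)
FROM transactions
WHERE fee > 8.82
GROUP BY type

Note: WHERE filters rows before grouping.

Result:
  payment: 2
  transfer: 3
  withdrawal: 1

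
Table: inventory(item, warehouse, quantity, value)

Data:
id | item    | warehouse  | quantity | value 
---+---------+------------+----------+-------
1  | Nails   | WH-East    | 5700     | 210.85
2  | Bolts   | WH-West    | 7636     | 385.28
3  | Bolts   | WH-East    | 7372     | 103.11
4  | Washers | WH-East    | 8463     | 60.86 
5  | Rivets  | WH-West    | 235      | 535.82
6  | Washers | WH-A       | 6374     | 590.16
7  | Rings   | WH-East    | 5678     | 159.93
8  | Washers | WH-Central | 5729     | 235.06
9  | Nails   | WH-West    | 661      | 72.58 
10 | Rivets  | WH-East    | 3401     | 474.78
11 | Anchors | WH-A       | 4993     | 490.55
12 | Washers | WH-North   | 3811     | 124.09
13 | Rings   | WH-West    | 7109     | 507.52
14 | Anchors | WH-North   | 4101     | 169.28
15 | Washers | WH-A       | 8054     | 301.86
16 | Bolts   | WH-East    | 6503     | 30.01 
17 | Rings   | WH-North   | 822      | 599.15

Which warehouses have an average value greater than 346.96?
SELECT warehouse, AVG(value)
FROM inventory
GROUP BY warehouse
HAVING AVG(value) > 346.96

Result:
  WH-A: avg=460.86
  WH-West: avg=375.30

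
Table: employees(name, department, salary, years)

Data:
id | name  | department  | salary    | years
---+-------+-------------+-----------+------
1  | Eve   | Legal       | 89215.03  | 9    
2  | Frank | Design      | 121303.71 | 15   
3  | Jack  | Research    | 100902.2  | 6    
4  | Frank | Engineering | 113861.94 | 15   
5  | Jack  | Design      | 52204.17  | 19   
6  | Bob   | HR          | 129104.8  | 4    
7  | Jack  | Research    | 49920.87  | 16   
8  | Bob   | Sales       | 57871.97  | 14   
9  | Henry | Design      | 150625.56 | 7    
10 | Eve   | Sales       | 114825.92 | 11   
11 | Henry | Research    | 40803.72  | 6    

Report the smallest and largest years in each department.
SELECT department, MIN(years), MAX(years)
FROM employees
GROUP BY department

Result:
  Design: min=7, max=19
  Engineering: min=15, max=15
  HR: min=4, max=4
  Legal: min=9, max=9
  Research: min=6, max=16
  Sales: min=11, max=14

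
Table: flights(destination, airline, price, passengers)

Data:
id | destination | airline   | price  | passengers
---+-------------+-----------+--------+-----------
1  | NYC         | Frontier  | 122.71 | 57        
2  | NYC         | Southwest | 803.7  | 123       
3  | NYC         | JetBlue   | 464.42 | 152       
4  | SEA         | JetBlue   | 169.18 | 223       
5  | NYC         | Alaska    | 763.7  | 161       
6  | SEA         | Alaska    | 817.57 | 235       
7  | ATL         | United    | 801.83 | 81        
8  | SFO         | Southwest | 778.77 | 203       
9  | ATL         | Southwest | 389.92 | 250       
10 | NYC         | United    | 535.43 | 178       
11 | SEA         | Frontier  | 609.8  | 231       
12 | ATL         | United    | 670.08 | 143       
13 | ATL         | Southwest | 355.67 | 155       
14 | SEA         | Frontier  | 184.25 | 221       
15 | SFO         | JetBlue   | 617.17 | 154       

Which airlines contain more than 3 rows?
SELECT airline, COUNT(*) as cnt
FROM flights
GROUP BY airline
HAVING COUNT(*) > 3

Result:
  Southwest: 4

Note: HAVING filters groups after aggregation, WHERE filters rows before.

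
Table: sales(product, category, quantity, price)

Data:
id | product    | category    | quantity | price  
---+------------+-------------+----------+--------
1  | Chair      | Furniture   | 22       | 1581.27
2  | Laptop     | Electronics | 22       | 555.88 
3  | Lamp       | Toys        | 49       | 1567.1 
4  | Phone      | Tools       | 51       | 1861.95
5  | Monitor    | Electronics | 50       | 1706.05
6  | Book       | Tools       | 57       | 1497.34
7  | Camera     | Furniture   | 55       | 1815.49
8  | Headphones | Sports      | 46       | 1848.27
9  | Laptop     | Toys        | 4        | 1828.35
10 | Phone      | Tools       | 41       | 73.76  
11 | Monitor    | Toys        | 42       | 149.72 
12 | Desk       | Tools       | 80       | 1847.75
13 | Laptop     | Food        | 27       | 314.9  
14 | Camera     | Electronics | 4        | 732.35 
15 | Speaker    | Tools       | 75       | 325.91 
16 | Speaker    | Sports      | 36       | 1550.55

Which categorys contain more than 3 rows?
SELECT category, COUNT(*) as cnt
FROM sales
GROUP BY category
HAVING COUNT(*) > 3

Result:
  Tools: 5

Note: HAVING filters groups after aggregation, WHERE filters rows before.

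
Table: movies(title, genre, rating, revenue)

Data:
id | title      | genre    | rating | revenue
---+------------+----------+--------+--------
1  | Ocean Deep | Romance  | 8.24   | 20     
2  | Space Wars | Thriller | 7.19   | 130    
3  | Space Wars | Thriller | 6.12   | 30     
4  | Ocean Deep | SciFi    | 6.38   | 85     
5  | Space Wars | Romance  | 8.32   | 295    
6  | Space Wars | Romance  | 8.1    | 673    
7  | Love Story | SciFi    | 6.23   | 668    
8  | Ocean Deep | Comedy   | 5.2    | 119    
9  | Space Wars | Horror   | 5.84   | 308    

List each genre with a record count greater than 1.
SELECT genre, COUNT(*) as cnt
FROM movies
GROUP BY genre
HAVING COUNT(*) > 1

Result:
  Romance: 3
  SciFi: 2
  Thriller: 2

Note: HAVING filters groups after aggregation, WHERE filters rows before.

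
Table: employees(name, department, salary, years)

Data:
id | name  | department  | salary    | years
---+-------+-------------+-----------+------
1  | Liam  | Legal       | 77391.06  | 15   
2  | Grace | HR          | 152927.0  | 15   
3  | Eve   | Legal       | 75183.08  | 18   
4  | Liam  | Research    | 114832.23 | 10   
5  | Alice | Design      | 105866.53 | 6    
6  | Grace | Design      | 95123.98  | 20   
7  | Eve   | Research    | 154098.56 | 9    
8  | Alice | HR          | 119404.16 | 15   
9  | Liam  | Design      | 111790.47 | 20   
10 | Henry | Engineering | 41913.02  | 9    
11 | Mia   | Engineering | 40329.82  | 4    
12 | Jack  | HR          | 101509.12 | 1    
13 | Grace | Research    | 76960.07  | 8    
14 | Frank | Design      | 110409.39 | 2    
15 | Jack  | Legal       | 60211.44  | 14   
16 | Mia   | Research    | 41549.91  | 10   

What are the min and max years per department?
SELECT department, MIN(years), MAX(years)
FROM employees
GROUP BY department

Result:
  Design: min=2, max=20
  Engineering: min=4, max=9
  HR: min=1, max=15
  Legal: min=14, max=18
  Research: min=8, max=10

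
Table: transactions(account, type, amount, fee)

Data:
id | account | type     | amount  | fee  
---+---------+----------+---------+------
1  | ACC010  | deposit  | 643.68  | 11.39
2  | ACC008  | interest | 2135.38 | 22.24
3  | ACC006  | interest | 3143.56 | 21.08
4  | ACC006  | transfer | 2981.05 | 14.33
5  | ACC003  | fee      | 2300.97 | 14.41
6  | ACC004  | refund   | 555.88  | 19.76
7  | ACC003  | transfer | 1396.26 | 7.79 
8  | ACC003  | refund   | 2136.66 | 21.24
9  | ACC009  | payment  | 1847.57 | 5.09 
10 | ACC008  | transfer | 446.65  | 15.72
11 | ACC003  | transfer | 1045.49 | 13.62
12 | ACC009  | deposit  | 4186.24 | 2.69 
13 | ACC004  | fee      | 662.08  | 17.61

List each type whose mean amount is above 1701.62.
SELECT type, AVG(amount)
FROM transactions
GROUP BY type
HAVING AVG(amount) > 1701.62

Result:
  deposit: avg=2414.96
  interest: avg=2639.47
  payment: avg=1847.57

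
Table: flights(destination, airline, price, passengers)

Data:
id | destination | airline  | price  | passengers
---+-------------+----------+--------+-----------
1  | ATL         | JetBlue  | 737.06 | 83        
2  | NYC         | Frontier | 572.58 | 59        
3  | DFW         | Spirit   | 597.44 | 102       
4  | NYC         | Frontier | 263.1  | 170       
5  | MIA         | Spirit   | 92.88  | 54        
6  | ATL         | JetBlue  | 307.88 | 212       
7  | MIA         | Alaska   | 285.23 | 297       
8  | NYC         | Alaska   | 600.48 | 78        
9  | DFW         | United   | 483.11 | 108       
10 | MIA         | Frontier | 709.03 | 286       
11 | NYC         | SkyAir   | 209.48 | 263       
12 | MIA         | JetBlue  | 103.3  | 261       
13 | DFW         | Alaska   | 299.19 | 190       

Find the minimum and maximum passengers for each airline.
SELECT airline, MIN(passengers), MAX(passengers)
FROM flights
GROUP BY airline

Result:
  Alaska: min=78, max=297
  Frontier: min=59, max=286
  JetBlue: min=83, max=261
  SkyAir: min=263, max=263
  Spirit: min=54, max=102
  United: min=108, max=108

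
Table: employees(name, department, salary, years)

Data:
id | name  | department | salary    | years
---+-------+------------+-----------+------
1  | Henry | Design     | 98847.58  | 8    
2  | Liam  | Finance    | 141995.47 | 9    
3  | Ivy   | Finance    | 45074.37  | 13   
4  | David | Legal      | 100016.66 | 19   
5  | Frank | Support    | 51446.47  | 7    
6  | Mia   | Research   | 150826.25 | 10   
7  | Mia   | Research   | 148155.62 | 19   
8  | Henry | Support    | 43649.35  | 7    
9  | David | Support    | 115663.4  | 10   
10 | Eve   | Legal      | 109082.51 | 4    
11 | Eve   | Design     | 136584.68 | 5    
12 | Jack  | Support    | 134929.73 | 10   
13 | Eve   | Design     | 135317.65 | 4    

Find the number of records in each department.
SELECT department, COUNT(*) as count
FROM employees
GROUP BY department

Result:
  Design: 3
  Finance: 2
  Legal: 2
  Research: 2
  Support: 4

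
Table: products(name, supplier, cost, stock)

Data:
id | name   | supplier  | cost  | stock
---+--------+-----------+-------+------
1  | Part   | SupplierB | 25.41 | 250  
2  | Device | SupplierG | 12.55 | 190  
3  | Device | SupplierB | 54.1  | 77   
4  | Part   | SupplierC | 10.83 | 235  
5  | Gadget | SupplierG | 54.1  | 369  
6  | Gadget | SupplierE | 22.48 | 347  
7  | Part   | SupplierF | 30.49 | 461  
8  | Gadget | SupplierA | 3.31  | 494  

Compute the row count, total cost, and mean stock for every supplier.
SELECT supplier,
       COUNT(*) as cnt,
       SUM(cost) as total_cost,
       AVG(stock) as avg_stock
FROM products
GROUP BY supplier

Result:
  SupplierA: 1 records, 3.31 total cost, 494.00 avg stock
  SupplierB: 2 records, 79.51 total cost, 163.50 avg stock
  SupplierC: 1 records, 10.83 total cost, 235.00 avg stock
  SupplierE: 1 records, 22.48 total cost, 347.00 avg stock
  SupplierF: 1 records, 30.49 total cost, 461.00 avg stock
  SupplierG: 2 records, 66.65 total cost, 279.50 avg stock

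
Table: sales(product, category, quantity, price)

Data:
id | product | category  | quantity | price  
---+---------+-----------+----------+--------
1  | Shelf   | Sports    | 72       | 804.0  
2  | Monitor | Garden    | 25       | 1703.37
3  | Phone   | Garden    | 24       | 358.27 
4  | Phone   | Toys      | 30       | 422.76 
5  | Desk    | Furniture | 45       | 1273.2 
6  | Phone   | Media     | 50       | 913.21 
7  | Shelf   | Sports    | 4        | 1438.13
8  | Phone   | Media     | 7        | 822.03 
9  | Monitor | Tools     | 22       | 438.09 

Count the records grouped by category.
SELECT category, COUNT(*) as count
FROM sales
GROUP BY category

Result:
  Furniture: 1
  Garden: 2
  Media: 2
  Sports: 2
  Tools: 1
  Toys: 1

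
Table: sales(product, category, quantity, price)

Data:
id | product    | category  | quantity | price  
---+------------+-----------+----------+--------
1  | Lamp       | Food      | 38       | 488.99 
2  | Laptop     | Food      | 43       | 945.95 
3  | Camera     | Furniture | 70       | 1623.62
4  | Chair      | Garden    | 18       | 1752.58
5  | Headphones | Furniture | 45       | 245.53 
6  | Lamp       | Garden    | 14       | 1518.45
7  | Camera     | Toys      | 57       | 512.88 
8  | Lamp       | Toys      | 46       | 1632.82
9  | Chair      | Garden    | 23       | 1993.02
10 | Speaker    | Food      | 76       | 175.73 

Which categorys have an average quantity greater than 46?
SELECT category, AVG(quantity)
FROM sales
GROUP BY category
HAVING AVG(quantity) > 46

Result:
  Food: avg=52.33
  Furniture: avg=57.50
  Toys: avg=51.50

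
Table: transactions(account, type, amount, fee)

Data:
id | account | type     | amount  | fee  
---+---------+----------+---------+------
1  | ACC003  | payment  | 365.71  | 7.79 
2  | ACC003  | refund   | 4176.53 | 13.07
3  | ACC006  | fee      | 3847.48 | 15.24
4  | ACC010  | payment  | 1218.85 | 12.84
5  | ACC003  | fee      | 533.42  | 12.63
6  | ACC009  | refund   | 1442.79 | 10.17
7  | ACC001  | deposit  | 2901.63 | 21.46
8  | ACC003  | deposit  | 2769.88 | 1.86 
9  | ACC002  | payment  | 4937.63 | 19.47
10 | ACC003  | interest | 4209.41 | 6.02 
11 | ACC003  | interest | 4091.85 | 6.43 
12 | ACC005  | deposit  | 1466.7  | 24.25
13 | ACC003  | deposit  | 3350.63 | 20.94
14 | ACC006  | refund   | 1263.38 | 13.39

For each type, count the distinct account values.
SELECT type, COUNT(DISTINCT account)
FROM transactions
GROUP BY type

Result:
  deposit: 3 distinct
  fee: 2 distinct
  interest: 1 distinct
  payment: 3 distinct
  refund: 3 distinct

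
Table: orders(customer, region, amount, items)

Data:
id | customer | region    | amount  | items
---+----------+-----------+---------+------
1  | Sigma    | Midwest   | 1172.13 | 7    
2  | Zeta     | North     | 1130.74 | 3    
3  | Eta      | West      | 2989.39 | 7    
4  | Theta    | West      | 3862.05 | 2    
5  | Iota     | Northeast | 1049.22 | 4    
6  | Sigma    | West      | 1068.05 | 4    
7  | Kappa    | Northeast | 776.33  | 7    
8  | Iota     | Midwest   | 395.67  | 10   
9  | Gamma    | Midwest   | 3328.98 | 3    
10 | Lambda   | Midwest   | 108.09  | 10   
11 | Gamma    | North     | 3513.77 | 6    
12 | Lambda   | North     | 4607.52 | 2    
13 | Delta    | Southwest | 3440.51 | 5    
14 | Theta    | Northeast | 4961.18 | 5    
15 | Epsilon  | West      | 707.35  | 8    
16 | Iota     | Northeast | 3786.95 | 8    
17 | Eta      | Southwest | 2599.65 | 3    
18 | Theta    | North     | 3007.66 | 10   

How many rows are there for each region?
SELECT region, COUNT(*) as count
FROM orders
GROUP BY region

Result:
  Midwest: 4
  North: 4
  Northeast: 4
  Southwest: 2
  West: 4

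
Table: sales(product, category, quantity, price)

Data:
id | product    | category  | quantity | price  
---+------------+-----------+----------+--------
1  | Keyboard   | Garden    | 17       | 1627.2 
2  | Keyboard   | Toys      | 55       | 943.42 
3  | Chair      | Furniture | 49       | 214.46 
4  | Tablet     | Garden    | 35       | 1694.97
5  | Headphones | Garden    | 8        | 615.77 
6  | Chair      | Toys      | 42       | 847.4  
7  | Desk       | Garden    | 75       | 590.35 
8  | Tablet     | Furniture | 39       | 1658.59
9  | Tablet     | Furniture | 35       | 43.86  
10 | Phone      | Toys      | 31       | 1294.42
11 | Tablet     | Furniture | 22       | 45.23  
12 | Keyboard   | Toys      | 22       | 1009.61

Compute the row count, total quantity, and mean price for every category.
SELECT category,
       COUNT(*) as cnt,
       SUM(quantity) as total_quantity,
       AVG(price) as avg_price
FROM sales
GROUP BY category

Result:
  Furniture: 4 records, 145 total quantity, 490.54 avg price
  Garden: 4 records, 135 total quantity, 1132.07 avg price
  Toys: 4 records, 150 total quantity, 1023.71 avg price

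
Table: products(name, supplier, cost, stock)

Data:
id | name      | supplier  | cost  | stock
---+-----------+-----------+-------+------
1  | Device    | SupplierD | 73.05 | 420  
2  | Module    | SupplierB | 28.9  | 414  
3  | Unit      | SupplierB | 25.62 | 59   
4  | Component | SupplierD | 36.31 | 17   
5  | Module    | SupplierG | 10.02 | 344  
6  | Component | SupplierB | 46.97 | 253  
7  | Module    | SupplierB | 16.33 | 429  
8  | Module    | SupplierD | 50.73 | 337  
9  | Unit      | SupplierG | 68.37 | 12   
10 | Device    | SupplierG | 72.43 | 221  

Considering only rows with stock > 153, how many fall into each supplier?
SELECT supplier, COUNT(*)
FROM products
WHERE stock > 153
GROUP BY supplier

Note: WHERE filters rows before grouping.

Result:
  SupplierB: 3
  SupplierD: 2
  SupplierG: 2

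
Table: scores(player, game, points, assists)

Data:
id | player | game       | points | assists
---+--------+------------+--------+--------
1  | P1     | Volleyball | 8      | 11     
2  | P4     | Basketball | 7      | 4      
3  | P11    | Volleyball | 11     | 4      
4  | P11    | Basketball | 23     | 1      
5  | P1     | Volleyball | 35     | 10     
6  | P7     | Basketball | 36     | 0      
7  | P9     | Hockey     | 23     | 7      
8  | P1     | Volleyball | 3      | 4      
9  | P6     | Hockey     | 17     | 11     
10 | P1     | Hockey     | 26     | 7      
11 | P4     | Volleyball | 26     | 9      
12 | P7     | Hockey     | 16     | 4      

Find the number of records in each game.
SELECT game, COUNT(*) as count
FROM scores
GROUP BY game

Result:
  Basketball: 3
  Hockey: 4
  Volleyball: 5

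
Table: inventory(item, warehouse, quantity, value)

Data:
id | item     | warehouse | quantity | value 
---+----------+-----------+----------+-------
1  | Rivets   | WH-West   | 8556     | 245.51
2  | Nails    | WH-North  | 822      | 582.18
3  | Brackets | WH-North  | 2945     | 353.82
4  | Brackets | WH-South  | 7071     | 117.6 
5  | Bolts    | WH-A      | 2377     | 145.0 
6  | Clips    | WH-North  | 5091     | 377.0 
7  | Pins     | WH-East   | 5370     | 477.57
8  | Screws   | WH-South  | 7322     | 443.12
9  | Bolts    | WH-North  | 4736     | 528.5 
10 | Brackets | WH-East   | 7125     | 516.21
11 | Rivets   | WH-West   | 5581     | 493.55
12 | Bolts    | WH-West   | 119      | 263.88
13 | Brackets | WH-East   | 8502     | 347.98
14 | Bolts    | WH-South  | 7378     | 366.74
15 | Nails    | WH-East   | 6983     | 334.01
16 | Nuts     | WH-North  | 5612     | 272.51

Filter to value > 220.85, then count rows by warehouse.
SELECT warehouse, COUNT(*)
FROM inventory
WHERE value > 220.85
GROUP BY warehouse

Note: WHERE filters rows before grouping.

Result:
  WH-East: 4
  WH-North: 5
  WH-South: 2
  WH-West: 3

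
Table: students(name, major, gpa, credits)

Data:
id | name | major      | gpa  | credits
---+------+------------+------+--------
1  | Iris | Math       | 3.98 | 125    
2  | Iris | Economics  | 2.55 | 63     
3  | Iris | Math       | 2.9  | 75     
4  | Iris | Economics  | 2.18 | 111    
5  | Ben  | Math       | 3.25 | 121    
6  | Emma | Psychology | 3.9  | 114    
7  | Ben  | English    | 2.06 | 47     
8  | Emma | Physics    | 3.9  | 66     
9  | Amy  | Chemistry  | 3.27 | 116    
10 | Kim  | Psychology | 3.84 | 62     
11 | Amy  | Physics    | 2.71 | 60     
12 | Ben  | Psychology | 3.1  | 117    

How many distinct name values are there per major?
SELECT major, COUNT(DISTINCT name)
FROM students
GROUP BY major

Result:
  Chemistry: 1 distinct
  Economics: 1 distinct
  English: 1 distinct
  Math: 2 distinct
  Physics: 2 distinct
  Psychology: 3 distinct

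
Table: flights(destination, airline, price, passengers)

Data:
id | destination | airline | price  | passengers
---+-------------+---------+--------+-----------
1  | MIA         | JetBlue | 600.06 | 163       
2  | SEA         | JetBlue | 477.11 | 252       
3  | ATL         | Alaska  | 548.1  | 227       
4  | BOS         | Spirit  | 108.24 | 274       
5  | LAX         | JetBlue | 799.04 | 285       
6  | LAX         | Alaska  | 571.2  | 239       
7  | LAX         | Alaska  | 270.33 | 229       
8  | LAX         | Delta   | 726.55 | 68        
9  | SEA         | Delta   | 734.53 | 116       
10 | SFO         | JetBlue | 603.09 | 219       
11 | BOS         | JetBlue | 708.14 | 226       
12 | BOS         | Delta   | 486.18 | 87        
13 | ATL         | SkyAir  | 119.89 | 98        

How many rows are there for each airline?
SELECT airline, COUNT(*) as count
FROM flights
GROUP BY airline

Result:
  Alaska: 3
  Delta: 3
  JetBlue: 5
  SkyAir: 1
  Spirit: 1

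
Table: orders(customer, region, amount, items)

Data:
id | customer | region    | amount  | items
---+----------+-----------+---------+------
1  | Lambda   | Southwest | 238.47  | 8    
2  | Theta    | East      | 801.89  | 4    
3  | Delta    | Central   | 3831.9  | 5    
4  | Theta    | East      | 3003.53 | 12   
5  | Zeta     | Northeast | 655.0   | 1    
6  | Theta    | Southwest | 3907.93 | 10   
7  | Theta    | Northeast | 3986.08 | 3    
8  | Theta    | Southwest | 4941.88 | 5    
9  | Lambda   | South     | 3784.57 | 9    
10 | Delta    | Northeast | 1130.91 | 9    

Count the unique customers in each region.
SELECT region, COUNT(DISTINCT customer)
FROM orders
GROUP BY region

Result:
  Central: 1 distinct
  East: 1 distinct
  Northeast: 3 distinct
  South: 1 distinct
  Southwest: 2 distinct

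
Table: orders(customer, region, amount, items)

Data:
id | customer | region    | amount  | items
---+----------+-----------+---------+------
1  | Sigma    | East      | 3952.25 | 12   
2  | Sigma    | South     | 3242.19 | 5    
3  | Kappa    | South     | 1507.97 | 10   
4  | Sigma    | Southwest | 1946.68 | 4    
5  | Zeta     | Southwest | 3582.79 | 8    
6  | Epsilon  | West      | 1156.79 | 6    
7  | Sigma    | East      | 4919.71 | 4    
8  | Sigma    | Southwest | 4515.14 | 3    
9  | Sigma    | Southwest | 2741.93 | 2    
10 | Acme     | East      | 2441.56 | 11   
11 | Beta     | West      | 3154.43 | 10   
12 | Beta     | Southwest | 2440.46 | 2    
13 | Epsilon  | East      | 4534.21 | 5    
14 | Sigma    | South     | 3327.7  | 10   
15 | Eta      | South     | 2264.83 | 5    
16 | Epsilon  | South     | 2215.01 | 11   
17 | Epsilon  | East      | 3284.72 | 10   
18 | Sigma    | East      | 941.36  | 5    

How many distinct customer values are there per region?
SELECT region, COUNT(DISTINCT customer)
FROM orders
GROUP BY region

Result:
  East: 3 distinct
  South: 4 distinct
  Southwest: 3 distinct
  West: 2 distinct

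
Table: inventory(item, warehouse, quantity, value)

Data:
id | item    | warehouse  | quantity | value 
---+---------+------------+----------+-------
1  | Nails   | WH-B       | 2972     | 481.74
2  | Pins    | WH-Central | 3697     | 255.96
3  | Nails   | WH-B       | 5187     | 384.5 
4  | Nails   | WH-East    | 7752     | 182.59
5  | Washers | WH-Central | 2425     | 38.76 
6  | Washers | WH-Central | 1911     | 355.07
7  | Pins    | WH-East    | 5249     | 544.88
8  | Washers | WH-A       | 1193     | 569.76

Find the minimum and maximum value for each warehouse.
SELECT warehouse, MIN(value), MAX(value)
FROM inventory
GROUP BY warehouse

Result:
  WH-A: min=569.76, max=569.76
  WH-B: min=384.50, max=481.74
  WH-Central: min=38.76, max=355.07
  WH-East: min=182.59, max=544.88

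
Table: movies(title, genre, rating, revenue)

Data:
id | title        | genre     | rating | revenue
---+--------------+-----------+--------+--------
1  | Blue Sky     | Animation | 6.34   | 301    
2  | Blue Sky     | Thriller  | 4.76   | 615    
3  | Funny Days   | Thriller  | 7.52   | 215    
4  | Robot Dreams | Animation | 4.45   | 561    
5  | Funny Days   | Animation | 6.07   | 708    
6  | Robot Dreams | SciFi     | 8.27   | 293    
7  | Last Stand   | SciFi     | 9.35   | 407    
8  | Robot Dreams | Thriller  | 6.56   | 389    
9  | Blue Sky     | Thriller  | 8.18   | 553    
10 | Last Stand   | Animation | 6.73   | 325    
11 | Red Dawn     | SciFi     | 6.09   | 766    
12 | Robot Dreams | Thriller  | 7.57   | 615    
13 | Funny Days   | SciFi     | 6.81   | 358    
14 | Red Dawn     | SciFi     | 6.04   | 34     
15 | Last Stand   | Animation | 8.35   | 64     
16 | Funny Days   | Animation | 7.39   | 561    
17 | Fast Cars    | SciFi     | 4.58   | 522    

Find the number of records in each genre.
SELECT genre, COUNT(*) as count
FROM movies
GROUP BY genre

Result:
  Animation: 6
  SciFi: 6
  Thriller: 5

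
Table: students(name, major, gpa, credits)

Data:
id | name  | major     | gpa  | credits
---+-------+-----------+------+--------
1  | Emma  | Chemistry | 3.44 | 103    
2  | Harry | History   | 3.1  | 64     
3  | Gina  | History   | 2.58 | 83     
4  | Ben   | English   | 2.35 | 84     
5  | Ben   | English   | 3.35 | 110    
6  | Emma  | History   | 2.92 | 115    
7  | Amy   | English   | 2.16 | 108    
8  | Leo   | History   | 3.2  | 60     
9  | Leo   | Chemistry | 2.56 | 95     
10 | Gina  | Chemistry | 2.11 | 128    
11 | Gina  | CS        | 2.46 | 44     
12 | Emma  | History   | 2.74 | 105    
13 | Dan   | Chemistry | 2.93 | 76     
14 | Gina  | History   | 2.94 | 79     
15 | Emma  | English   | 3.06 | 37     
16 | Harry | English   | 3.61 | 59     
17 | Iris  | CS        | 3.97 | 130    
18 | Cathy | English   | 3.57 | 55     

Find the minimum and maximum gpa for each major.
SELECT major, MIN(gpa), MAX(gpa)
FROM students
GROUP BY major

Result:
  CS: min=2.46, max=3.97
  Chemistry: min=2.11, max=3.44
  English: min=2.16, max=3.61
  History: min=2.58, max=3.20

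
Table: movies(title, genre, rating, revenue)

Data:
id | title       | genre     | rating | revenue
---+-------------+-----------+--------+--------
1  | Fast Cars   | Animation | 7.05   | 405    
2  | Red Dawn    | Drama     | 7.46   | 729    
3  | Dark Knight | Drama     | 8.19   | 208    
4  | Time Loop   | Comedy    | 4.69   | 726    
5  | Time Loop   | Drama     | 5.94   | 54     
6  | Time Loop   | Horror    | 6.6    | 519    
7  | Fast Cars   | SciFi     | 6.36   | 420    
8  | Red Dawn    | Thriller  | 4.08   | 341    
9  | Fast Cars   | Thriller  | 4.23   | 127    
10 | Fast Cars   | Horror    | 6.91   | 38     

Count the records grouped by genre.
SELECT genre, COUNT(*) as count
FROM movies
GROUP BY genre

Result:
  Animation: 1
  Comedy: 1
  Drama: 3
  Horror: 2
  SciFi: 1
  Thriller: 2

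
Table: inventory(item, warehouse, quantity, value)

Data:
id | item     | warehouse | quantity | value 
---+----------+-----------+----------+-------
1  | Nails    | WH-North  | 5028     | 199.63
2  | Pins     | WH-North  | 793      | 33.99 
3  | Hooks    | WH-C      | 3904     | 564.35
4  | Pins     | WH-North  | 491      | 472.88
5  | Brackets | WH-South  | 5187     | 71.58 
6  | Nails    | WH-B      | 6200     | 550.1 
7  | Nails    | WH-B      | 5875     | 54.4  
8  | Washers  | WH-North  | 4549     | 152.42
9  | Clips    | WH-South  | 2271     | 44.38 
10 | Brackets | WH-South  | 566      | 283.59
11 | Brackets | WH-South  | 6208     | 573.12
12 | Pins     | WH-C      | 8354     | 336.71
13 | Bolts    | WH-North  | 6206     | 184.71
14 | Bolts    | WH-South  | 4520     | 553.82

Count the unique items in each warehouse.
SELECT warehouse, COUNT(DISTINCT item)
FROM inventory
GROUP BY warehouse

Result:
  WH-B: 1 distinct
  WH-C: 2 distinct
  WH-North: 4 distinct
  WH-South: 3 distinct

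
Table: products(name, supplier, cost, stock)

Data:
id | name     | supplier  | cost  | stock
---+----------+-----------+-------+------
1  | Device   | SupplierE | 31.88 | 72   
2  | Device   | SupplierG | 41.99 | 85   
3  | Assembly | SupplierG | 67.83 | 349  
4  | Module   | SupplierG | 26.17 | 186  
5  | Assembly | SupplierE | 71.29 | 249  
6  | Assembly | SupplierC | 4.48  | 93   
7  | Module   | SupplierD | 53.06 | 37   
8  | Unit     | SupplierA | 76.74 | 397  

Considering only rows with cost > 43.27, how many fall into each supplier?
SELECT supplier, COUNT(*)
FROM products
WHERE cost > 43.27
GROUP BY supplier

Note: WHERE filters rows before grouping.

Result:
  SupplierA: 1
  SupplierD: 1
  SupplierE: 1
  SupplierG: 1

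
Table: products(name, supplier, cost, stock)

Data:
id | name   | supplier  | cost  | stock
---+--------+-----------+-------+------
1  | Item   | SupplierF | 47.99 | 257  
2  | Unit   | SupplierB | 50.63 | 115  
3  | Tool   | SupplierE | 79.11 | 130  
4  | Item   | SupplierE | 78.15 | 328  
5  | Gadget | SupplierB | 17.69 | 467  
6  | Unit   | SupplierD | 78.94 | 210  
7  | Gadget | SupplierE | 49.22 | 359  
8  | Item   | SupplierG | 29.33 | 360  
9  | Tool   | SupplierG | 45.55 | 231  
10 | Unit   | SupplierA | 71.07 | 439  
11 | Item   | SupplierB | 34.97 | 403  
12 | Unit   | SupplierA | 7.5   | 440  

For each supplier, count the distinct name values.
SELECT supplier, COUNT(DISTINCT name)
FROM products
GROUP BY supplier

Result:
  SupplierA: 1 distinct
  SupplierB: 3 distinct
  SupplierD: 1 distinct
  SupplierE: 3 distinct
  SupplierF: 1 distinct
  SupplierG: 2 distinct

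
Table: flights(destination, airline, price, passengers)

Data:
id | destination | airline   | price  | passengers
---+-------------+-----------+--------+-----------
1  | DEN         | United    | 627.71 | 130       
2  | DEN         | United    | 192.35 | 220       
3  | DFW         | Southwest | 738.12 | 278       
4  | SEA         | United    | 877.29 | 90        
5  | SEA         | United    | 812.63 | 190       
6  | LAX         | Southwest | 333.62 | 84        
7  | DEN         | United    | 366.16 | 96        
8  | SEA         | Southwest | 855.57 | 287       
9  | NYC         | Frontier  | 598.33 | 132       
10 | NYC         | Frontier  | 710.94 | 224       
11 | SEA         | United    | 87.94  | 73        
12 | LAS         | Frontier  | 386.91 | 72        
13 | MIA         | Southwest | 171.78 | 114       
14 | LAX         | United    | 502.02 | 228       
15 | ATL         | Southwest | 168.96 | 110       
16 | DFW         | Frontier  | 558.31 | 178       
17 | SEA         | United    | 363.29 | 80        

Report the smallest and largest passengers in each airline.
SELECT airline, MIN(passengers), MAX(passengers)
FROM flights
GROUP BY airline

Result:
  Frontier: min=72, max=224
  Southwest: min=84, max=287
  United: min=73, max=228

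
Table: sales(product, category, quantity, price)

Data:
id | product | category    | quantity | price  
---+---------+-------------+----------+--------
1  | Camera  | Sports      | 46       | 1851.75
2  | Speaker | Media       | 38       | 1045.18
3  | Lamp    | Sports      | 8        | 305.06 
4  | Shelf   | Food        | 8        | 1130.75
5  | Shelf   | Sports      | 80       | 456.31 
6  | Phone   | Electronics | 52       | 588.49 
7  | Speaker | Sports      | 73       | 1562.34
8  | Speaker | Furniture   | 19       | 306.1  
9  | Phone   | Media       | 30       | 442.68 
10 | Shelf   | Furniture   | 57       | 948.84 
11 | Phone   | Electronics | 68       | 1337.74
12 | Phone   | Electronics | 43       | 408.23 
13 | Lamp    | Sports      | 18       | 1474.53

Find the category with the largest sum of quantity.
SELECT category, SUM(quantity) as val
FROM sales
GROUP BY category
ORDER BY val DESC
LIMIT 1

Result: Sports with sum(quantity) = 225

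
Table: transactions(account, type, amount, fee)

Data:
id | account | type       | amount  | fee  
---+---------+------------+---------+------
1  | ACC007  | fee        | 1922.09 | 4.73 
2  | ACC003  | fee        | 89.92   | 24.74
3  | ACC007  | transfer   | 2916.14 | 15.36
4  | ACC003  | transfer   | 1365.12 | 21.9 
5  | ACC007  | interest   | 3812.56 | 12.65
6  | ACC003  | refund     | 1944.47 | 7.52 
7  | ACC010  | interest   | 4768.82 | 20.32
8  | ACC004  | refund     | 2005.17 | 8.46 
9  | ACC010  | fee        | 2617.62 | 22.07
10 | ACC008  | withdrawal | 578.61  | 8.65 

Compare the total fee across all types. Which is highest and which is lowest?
SELECT type, SUM(fee)
FROM transactions
GROUP BY type
ORDER BY SUM(fee)

All groups:
  withdrawal: 8.65
  refund: 15.98
  interest: 32.97
  transfer: 37.26
  fee: 51.54

Highest: fee (51.54)
Lowest: withdrawal (8.65)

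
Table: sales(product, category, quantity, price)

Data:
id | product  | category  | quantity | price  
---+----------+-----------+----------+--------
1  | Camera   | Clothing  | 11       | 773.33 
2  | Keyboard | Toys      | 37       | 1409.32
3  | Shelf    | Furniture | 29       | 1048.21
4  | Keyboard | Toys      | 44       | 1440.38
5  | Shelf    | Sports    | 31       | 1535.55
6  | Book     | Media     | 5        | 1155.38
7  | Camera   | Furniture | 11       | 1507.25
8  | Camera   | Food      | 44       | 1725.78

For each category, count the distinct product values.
SELECT category, COUNT(DISTINCT product)
FROM sales
GROUP BY category

Result:
  Clothing: 1 distinct
  Food: 1 distinct
  Furniture: 2 distinct
  Media: 1 distinct
  Sports: 1 distinct
  Toys: 1 distinct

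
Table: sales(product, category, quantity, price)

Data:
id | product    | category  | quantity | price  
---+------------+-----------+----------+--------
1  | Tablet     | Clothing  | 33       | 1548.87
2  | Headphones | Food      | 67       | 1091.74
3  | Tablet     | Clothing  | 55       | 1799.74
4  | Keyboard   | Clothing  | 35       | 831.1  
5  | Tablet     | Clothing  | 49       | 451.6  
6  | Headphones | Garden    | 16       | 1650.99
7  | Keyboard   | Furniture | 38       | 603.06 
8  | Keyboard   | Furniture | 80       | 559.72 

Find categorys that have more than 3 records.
SELECT category, COUNT(*) as cnt
FROM sales
GROUP BY category
HAVING COUNT(*) > 3

Result:
  Clothing: 4

Note: HAVING filters groups after aggregation, WHERE filters rows before.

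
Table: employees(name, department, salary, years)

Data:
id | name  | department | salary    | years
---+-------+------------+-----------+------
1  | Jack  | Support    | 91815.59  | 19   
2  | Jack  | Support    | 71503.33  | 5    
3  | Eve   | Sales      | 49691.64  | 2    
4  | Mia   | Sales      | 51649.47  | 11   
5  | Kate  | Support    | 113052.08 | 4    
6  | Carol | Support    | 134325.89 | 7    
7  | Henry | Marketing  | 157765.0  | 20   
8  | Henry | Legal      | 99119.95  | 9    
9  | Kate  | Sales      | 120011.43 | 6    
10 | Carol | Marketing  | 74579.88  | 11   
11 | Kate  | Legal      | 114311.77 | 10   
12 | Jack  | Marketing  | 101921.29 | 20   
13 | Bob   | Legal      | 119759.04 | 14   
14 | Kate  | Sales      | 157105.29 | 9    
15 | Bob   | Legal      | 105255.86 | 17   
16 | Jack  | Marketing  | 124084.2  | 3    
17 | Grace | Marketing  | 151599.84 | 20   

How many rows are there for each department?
SELECT department, COUNT(*) as count
FROM employees
GROUP BY department

Result:
  Legal: 4
  Marketing: 5
  Sales: 4
  Support: 4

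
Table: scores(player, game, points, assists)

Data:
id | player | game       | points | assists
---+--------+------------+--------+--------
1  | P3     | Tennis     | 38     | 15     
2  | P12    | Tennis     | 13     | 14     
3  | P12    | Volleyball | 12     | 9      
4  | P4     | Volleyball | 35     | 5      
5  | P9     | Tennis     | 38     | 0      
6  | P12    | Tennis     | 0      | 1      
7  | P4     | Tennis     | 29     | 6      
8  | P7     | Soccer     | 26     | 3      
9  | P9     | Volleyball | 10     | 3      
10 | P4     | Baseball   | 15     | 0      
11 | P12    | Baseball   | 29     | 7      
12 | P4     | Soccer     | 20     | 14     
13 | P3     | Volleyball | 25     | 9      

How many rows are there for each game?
SELECT game, COUNT(*) as count
FROM scores
GROUP BY game

Result:
  Baseball: 2
  Soccer: 2
  Tennis: 5
  Volleyball: 4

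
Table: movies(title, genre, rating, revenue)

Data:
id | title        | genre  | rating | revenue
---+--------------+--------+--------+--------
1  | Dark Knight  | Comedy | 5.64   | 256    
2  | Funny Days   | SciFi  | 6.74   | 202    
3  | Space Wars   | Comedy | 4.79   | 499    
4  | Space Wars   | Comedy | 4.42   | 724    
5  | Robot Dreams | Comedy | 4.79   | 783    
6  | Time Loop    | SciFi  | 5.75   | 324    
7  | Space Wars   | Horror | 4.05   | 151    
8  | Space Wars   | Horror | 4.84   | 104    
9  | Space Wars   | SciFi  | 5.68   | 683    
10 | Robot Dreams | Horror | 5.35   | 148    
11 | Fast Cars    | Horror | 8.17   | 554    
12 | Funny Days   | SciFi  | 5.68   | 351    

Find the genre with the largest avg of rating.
SELECT genre, AVG(rating) as val
FROM movies
GROUP BY genre
ORDER BY val DESC
LIMIT 1

Result: SciFi with avg(rating) = 5.96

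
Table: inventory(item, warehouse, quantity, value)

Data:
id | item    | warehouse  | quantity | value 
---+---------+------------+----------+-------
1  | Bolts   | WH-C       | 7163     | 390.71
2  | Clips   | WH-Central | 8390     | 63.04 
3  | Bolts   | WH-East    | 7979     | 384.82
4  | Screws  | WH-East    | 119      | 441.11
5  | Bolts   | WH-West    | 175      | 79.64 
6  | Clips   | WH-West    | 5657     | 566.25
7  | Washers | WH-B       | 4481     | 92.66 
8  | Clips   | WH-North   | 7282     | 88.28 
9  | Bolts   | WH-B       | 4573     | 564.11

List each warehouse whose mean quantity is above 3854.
SELECT warehouse, AVG(quantity)
FROM inventory
GROUP BY warehouse
HAVING AVG(quantity) > 3854

Result:
  WH-B: avg=4527.00
  WH-C: avg=7163.00
  WH-Central: avg=8390.00
  WH-East: avg=4049.00
  WH-North: avg=7282.00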